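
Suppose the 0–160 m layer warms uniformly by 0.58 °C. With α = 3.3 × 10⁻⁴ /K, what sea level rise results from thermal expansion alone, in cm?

Δh = αΔT·H = 3.3×10⁻⁴ × 0.58 × 160 = 0.030624 m

Δh = 3.1 cm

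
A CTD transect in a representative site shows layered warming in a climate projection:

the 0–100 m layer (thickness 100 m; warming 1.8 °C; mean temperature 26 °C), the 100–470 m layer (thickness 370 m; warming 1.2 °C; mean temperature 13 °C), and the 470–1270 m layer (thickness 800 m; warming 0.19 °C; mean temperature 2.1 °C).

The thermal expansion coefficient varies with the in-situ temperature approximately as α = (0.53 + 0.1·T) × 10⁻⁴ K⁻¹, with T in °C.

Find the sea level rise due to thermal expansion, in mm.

Layer 1: α = (0.53 + 0.1×26)×10⁻⁴ = 3.13×10⁻⁴ K⁻¹
Layer 2: α = (0.53 + 0.1×13)×10⁻⁴ = 1.83×10⁻⁴ K⁻¹
Layer 3: α = (0.53 + 0.1×2.1)×10⁻⁴ = 0.74×10⁻⁴ K⁻¹
1.8 × 3.13×10⁻⁴ × 100 = 0.05634 m
100–470 m: 1.2 × 1.83×10⁻⁴ × 370 = 0.081252 m
470–1270 m: 800 × 0.19 × 0.74×10⁻⁴ = 0.011248 m
Δh = 0.05634 + 0.081252 + 0.011248 = 0.14884 m ≈ 149 mm

about 149 mm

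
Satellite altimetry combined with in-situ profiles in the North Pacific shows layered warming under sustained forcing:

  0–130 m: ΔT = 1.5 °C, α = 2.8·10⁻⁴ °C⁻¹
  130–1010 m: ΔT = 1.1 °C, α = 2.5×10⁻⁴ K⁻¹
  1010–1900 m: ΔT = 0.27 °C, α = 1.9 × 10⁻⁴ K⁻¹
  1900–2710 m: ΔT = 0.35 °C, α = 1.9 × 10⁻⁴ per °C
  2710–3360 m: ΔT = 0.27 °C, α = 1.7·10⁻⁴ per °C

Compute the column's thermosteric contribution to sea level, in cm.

Δh = 42.6 cm

0–130 m: 1.5 × 130 × 2.8×10⁻⁴ = 0.05460 m
880 × 1.1 × 2.5×10⁻⁴ = 0.24200 m
0.27 × 890 × 1.9×10⁻⁴ = 0.045657 m
Layer 4: 1.9×10⁻⁴ × 0.35 × 810 = 0.053865 m
Layer 5: 0.27 × 1.7×10⁻⁴ × 650 = 0.029835 m
Δh = 0.05460 + 0.24200 + 0.045657 + 0.053865 + 0.029835 = 0.425957 m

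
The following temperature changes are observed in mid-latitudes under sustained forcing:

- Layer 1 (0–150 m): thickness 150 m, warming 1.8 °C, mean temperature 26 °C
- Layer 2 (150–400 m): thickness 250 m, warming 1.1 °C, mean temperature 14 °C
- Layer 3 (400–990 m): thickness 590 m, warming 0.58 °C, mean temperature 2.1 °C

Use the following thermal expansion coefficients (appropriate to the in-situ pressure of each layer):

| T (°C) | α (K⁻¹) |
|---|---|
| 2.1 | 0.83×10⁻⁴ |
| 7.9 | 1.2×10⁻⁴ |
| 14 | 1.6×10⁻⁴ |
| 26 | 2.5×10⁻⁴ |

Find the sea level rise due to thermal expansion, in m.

Layer 1 at 26 °C → α = 2.5×10⁻⁴ K⁻¹
Layer 2 at 14 °C → α = 1.6×10⁻⁴ K⁻¹
Layer 3 at 2.1 °C → α = 0.83×10⁻⁴ K⁻¹
0–150 m: 1.8 × 150 × 2.5×10⁻⁴ = 0.06750 m
1.6×10⁻⁴ × 250 × 1.1 = 0.04400 m
400–990 m: 0.83×10⁻⁴ × 590 × 0.58 = 0.0284026 m
Δh = 0.06750 + 0.04400 + 0.0284026 = 0.1399026 m ≈ 0.14 m

about 0.14 m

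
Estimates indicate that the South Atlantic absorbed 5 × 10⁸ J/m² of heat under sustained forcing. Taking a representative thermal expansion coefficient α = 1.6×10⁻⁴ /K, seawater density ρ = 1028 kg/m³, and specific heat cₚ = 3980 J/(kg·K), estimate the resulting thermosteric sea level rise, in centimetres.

Δh = αQ/(ρcₚ) = 1.6×10⁻⁴ × 5×10⁸ / (1028 × 3980) ≈ 0.019553 m

2.0 cm of thermosteric rise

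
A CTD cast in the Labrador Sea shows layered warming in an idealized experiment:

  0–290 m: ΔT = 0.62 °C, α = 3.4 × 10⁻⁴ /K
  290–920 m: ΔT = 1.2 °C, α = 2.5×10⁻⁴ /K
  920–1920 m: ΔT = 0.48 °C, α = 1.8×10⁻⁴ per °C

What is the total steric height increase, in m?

Δh ≈ 0.34 m

Layer 1: 290 × 3.4×10⁻⁴ × 0.62 = 0.061132 m
2.5×10⁻⁴ × 1.2 × 630 = 0.18900 m
Layer 3: 1.8×10⁻⁴ × 0.48 × 1000 = 0.08640 m
Δh = 0.061132 + 0.18900 + 0.08640 = 0.336532 m ≈ 0.34 m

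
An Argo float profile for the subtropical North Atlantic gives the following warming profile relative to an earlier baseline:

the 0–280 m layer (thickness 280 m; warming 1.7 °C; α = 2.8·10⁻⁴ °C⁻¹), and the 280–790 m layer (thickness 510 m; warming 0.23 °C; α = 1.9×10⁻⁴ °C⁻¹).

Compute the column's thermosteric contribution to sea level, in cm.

1.7 × 280 × 2.8×10⁻⁴ = 0.13328 m
1.9×10⁻⁴ × 510 × 0.23 = 0.022287 m
Δh = 0.13328 + 0.022287 = 0.155567 m ≈ 16 cm

16 cm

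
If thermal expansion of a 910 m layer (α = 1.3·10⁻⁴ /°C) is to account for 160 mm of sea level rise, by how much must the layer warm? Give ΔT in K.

ΔT = Δh/(αH) = 0.16 / (1.3×10⁻⁴ × 910) ≈ 1.352 K

ΔT ≈ 1.4 K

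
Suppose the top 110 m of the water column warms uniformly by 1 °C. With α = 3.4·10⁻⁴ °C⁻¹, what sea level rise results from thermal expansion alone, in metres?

Δh = αΔT·H = 3.4×10⁻⁴ × 1 × 110 = 0.03740 m

Δh = 0.037 m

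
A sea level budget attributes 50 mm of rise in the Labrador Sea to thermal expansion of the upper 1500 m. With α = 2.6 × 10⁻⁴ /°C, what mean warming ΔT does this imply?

ΔT = Δh/(αH) = 0.05 / (2.6×10⁻⁴ × 1500) ≈ 0.1282 K

0.13 K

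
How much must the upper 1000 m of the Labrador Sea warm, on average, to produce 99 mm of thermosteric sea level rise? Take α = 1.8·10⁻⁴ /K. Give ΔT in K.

ΔT = Δh/(αH) = 0.099 / (1.8×10⁻⁴ × 1000) = 0.5500 K

ΔT ≈ 0.55 K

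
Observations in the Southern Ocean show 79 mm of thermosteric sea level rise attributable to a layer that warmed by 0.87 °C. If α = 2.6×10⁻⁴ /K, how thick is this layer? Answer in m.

about 349 m

H = Δh/(αΔT) = 0.079 / (2.6×10⁻⁴ × 0.87) ≈ 349.2 m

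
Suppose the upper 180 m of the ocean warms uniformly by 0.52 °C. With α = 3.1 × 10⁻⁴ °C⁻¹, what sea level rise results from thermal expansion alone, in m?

about 0.0290 m

Δh = αΔT·H = 3.1×10⁻⁴ × 0.52 × 180 = 0.029016 m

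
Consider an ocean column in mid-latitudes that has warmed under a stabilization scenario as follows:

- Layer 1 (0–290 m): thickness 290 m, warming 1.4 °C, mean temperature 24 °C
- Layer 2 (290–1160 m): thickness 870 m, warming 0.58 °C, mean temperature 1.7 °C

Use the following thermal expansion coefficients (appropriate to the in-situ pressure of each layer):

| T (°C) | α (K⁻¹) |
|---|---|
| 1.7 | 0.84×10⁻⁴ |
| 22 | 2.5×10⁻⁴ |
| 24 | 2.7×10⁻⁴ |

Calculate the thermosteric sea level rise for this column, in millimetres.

Layer 1 at 24 °C → α = 2.7×10⁻⁴ K⁻¹
Layer 2 at 1.7 °C → α = 0.84×10⁻⁴ K⁻¹
0–290 m: 2.7×10⁻⁴ × 1.4 × 290 = 0.10962 m
Layer 2: 870 × 0.84×10⁻⁴ × 0.58 = 0.0423864 m
Δh = 0.10962 + 0.0423864 = 0.1520064 m

152 mm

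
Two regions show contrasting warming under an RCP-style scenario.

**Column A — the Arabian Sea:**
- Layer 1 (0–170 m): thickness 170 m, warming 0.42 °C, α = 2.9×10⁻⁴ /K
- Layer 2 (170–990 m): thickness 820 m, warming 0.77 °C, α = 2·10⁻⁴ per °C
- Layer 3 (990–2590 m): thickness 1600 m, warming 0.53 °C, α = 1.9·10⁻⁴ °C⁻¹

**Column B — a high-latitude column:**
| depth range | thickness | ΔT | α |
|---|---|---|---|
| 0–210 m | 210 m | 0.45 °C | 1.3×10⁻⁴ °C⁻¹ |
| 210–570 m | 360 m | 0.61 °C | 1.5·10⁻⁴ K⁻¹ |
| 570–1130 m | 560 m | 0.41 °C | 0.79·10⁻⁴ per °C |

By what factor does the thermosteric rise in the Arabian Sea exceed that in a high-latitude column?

A 0.42 × 2.9×10⁻⁴ × 170 = 0.020706 m
A 170–990 m: 2×10⁻⁴ × 0.77 × 820 = 0.12628 m
A Layer 3: 1.9×10⁻⁴ × 1600 × 0.53 = 0.16112 m
A total: 0.308106 m
B Layer 1: 0.45 × 1.3×10⁻⁴ × 210 = 0.012285 m
B 0.61 × 360 × 1.5×10⁻⁴ = 0.03294 m
B 570–1130 m: 0.79×10⁻⁴ × 0.41 × 560 = 0.0181384 m
B total: 0.0633634 m
Ratio: 0.308106 / 0.0633634 ≈ 4.863

≈ 4.9×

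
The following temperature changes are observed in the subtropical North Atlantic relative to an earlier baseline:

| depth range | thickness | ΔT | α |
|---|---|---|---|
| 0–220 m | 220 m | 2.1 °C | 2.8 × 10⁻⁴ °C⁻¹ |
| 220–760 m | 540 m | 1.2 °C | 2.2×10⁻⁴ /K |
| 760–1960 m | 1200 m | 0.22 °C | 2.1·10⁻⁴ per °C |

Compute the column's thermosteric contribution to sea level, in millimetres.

0–220 m: 220 × 2.1 × 2.8×10⁻⁴ = 0.12936 m
Layer 2: 1.2 × 2.2×10⁻⁴ × 540 = 0.14256 m
760–1960 m: 1200 × 0.22 × 2.1×10⁻⁴ = 0.05544 m
Δh = 0.12936 + 0.14256 + 0.05544 = 0.32736 m

327 mm of thermosteric rise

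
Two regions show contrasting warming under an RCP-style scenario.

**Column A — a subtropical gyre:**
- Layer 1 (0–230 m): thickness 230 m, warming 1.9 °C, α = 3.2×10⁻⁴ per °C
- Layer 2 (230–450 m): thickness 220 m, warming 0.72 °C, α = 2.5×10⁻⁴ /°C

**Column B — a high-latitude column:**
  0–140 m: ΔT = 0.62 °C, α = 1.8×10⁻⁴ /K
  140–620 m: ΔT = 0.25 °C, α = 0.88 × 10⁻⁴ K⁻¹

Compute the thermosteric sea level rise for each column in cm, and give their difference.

A 1.9 × 3.2×10⁻⁴ × 230 = 0.13984 m
A 0.72 × 220 × 2.5×10⁻⁴ = 0.03960 m
A total: 0.17944 m
B Layer 1: 140 × 1.8×10⁻⁴ × 0.62 = 0.015624 m
B 140–620 m: 0.25 × 0.88×10⁻⁴ × 480 = 0.01056 m
B total: 0.026184 m
Difference: 0.17944 − 0.026184 = 0.153256 m

Δh_A ≈ 17.9 cm, Δh_B ≈ 2.62 cm; difference ≈ 15.3 cm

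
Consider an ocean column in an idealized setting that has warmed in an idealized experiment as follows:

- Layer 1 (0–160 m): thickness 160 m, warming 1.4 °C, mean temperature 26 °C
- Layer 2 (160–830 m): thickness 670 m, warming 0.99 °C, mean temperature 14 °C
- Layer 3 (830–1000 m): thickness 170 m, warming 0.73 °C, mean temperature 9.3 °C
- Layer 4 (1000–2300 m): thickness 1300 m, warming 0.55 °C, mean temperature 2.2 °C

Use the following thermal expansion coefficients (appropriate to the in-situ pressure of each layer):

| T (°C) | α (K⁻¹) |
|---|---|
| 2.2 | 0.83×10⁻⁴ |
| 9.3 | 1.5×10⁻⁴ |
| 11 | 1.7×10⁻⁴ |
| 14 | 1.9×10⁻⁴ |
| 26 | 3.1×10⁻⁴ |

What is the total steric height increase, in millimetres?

Layer 1 at 26 °C → α = 3.1×10⁻⁴ K⁻¹
Layer 2 at 14 °C → α = 1.9×10⁻⁴ K⁻¹
Layer 3 at 9.3 °C → α = 1.5×10⁻⁴ K⁻¹
Layer 4 at 2.2 °C → α = 0.83×10⁻⁴ K⁻¹
Layer 1: 3.1×10⁻⁴ × 160 × 1.4 = 0.06944 m
0.99 × 670 × 1.9×10⁻⁴ = 0.126027 m
Layer 3: 1.5×10⁻⁴ × 0.73 × 170 = 0.018615 m
Layer 4: 0.83×10⁻⁴ × 1300 × 0.55 = 0.059345 m
Δh = 0.06944 + 0.126027 + 0.018615 + 0.059345 = 0.273427 m

270 mm of thermosteric rise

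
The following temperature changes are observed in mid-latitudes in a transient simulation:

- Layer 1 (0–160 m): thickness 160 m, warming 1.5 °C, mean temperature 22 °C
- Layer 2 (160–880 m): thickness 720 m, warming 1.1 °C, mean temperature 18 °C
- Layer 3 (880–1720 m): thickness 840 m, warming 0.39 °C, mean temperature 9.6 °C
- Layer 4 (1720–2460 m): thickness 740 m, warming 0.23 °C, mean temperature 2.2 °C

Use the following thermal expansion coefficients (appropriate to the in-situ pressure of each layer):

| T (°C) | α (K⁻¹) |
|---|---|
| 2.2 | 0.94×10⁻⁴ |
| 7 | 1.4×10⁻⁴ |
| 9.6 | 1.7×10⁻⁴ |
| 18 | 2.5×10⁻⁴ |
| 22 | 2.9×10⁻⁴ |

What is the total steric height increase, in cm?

34 cm

Layer 1 at 22 °C → α = 2.9×10⁻⁴ K⁻¹
Layer 2 at 18 °C → α = 2.5×10⁻⁴ K⁻¹
Layer 3 at 9.6 °C → α = 1.7×10⁻⁴ K⁻¹
Layer 4 at 2.2 °C → α = 0.94×10⁻⁴ K⁻¹
Layer 1: 160 × 1.5 × 2.9×10⁻⁴ = 0.06960 m
Layer 2: 2.5×10⁻⁴ × 720 × 1.1 = 0.19800 m
Layer 3: 1.7×10⁻⁴ × 0.39 × 840 = 0.055692 m
1720–2460 m: 0.94×10⁻⁴ × 740 × 0.23 = 0.0159988 m
Δh = 0.06960 + 0.19800 + 0.055692 + 0.0159988 = 0.3392908 m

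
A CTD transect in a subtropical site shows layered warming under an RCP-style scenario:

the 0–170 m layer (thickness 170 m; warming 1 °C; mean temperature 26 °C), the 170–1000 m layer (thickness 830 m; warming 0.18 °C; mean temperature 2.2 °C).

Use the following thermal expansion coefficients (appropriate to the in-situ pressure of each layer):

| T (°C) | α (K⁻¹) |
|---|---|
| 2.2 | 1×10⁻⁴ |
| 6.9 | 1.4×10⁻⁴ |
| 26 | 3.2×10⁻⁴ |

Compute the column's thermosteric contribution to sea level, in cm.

Layer 1 at 26 °C → α = 3.2×10⁻⁴ K⁻¹
Layer 2 at 2.2 °C → α = 1×10⁻⁴ K⁻¹
0–170 m: 3.2×10⁻⁴ × 170 × 1 = 0.05440 m
830 × 1×10⁻⁴ × 0.18 = 0.01494 m
Δh = 0.05440 + 0.01494 = 0.06934 m

Δh ≈ 6.93 cm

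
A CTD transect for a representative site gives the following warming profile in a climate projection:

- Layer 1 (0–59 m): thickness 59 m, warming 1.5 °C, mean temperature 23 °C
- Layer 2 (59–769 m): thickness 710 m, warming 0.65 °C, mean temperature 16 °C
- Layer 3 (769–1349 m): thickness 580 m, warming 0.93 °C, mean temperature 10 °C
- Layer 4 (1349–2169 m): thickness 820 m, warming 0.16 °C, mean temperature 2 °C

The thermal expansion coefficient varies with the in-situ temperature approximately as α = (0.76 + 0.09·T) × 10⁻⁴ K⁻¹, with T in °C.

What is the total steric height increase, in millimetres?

about 228 mm

Layer 1: α = (0.76 + 0.09×23)×10⁻⁴ = 2.83×10⁻⁴ K⁻¹
Layer 2: α = (0.76 + 0.09×16)×10⁻⁴ = 2.2×10⁻⁴ K⁻¹
Layer 3: α = (0.76 + 0.09×10)×10⁻⁴ = 1.66×10⁻⁴ K⁻¹
Layer 4: α = (0.76 + 0.09×2)×10⁻⁴ = 0.94×10⁻⁴ K⁻¹
0–59 m: 1.5 × 2.83×10⁻⁴ × 59 = 0.0250455 m
Layer 2: 710 × 2.2×10⁻⁴ × 0.65 = 0.10153 m
769–1349 m: 580 × 0.93 × 1.66×10⁻⁴ = 0.0895404 m
1349–2169 m: 0.16 × 820 × 0.94×10⁻⁴ = 0.0123328 m
Δh = 0.0250455 + 0.10153 + 0.0895404 + 0.0123328 = 0.2284487 m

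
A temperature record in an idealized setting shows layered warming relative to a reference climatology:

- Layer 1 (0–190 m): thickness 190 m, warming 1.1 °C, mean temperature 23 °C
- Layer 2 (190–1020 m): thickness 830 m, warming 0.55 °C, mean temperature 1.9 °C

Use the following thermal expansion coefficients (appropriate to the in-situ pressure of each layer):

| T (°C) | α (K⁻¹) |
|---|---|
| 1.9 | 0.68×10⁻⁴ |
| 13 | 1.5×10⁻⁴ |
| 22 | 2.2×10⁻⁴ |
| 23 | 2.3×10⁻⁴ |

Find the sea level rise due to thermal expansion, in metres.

0.079 m of thermosteric rise

Layer 1 at 23 °C → α = 2.3×10⁻⁴ K⁻¹
Layer 2 at 1.9 °C → α = 0.68×10⁻⁴ K⁻¹
0–190 m: 1.1 × 2.3×10⁻⁴ × 190 = 0.04807 m
190–1020 m: 830 × 0.55 × 0.68×10⁻⁴ = 0.031042 m
Δh = 0.04807 + 0.031042 = 0.079112 m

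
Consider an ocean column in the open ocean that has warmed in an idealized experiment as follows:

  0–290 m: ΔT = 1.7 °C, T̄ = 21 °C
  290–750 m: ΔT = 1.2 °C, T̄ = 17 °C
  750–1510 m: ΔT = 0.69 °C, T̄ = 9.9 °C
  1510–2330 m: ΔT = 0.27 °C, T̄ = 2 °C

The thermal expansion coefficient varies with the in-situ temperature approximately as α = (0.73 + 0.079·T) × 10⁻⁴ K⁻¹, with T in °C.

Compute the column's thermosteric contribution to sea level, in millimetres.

Δh = 331 mm

Layer 1: α = (0.73 + 0.079×21)×10⁻⁴ = 2.389×10⁻⁴ K⁻¹
Layer 2: α = (0.73 + 0.079×17)×10⁻⁴ = 2.073×10⁻⁴ K⁻¹
Layer 3: α = (0.73 + 0.079×9.9)×10⁻⁴ = 1.5121×10⁻⁴ K⁻¹
Layer 4: α = (0.73 + 0.079×2)×10⁻⁴ = 0.888×10⁻⁴ K⁻¹
290 × 1.7 × 2.389×10⁻⁴ = 0.1177777 m
290–750 m: 1.2 × 2.073×10⁻⁴ × 460 = 0.1144296 m
0.69 × 1.5121×10⁻⁴ × 760 = 0.079294524 m
1510–2330 m: 0.888×10⁻⁴ × 820 × 0.27 = 0.01966032 m
Δh = 0.1177777 + 0.1144296 + 0.079294524 + 0.01966032 = 0.331162144 m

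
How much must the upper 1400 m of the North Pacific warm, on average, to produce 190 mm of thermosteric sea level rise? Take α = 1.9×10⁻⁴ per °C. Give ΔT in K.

ΔT = Δh/(αH) = 0.19 / (1.9×10⁻⁴ × 1400) ≈ 0.7143 K

ΔT ≈ 0.71 K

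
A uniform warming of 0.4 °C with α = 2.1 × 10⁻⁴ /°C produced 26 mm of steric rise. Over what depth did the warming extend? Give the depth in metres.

310 m

H = Δh/(αΔT) = 0.026 / (2.1×10⁻⁴ × 0.4) ≈ 309.5 m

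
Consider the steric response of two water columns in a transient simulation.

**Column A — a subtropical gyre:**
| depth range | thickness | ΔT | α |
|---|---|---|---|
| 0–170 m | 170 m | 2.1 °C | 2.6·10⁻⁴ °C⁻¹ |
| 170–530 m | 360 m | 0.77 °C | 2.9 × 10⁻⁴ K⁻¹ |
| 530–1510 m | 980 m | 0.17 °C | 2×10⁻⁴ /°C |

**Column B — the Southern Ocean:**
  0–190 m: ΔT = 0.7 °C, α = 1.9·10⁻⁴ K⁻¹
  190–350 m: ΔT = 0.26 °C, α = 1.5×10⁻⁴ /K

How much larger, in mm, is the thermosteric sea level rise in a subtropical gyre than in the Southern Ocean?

Δh_A − Δh_B ≈ 175 mm

A 170 × 2.6×10⁻⁴ × 2.1 = 0.09282 m
A 170–530 m: 2.9×10⁻⁴ × 360 × 0.77 = 0.080388 m
A 530–1510 m: 0.17 × 980 × 2×10⁻⁴ = 0.03332 m
A total: 0.206528 m
B Layer 1: 1.9×10⁻⁴ × 0.7 × 190 = 0.02527 m
B 190–350 m: 1.5×10⁻⁴ × 160 × 0.26 = 0.00624 m
B total: 0.03151 m
Difference: 0.206528 − 0.03151 = 0.175018 m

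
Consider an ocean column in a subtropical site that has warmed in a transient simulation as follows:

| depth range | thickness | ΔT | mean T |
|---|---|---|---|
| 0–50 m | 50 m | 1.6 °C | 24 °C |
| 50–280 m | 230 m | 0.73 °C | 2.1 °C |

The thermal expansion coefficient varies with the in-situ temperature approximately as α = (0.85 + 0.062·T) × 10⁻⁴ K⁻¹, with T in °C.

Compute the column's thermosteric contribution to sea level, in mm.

Layer 1: α = (0.85 + 0.062×24)×10⁻⁴ = 2.338×10⁻⁴ K⁻¹
Layer 2: α = (0.85 + 0.062×2.1)×10⁻⁴ = 0.9802×10⁻⁴ K⁻¹
Layer 1: 50 × 2.338×10⁻⁴ × 1.6 = 0.018704 m
50–280 m: 230 × 0.73 × 0.9802×10⁻⁴ = 0.016457558 m
Δh = 0.018704 + 0.016457558 = 0.035161558 m ≈ 35.2 mm

Δh = 35.2 mm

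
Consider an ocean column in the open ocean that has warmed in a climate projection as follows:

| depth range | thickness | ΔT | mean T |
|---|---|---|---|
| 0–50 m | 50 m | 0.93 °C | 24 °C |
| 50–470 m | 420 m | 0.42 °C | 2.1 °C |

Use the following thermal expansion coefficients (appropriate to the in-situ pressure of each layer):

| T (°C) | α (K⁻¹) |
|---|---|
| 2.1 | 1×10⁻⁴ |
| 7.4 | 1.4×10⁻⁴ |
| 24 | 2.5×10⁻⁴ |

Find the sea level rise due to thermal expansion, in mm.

Layer 1 at 24 °C → α = 2.5×10⁻⁴ K⁻¹
Layer 2 at 2.1 °C → α = 1×10⁻⁴ K⁻¹
50 × 2.5×10⁻⁴ × 0.93 = 0.011625 m
1×10⁻⁴ × 420 × 0.42 = 0.01764 m
Δh = 0.011625 + 0.01764 = 0.029265 m ≈ 29.3 mm

Δh = 29.3 mm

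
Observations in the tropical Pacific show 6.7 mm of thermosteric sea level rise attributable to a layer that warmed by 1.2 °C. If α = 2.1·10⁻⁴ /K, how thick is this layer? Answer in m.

26.6 m

H = Δh/(αΔT) = 0.0067 / (2.1×10⁻⁴ × 1.2) ≈ 26.59 m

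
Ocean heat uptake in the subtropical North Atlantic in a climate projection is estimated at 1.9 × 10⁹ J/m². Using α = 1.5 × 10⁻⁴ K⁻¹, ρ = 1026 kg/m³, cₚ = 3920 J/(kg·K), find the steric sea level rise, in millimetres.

Δh = αQ/(ρcₚ) = 1.5×10⁻⁴ × 1.9×10⁹ / (1026 × 3920) ≈ 0.070862 m

70.9 mm of thermosteric rise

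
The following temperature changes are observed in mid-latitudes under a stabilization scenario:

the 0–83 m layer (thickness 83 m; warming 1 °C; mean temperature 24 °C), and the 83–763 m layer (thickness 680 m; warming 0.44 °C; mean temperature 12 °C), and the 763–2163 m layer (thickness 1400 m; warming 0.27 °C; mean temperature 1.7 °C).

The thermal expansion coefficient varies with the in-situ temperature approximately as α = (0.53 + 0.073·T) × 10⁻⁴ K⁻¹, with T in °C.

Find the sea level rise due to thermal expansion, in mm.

Layer 1: α = (0.53 + 0.073×24)×10⁻⁴ = 2.282×10⁻⁴ K⁻¹
Layer 2: α = (0.53 + 0.073×12)×10⁻⁴ = 1.406×10⁻⁴ K⁻¹
Layer 3: α = (0.53 + 0.073×1.7)×10⁻⁴ = 0.6541×10⁻⁴ K⁻¹
Layer 1: 1 × 83 × 2.282×10⁻⁴ = 0.0189406 m
Layer 2: 1.406×10⁻⁴ × 0.44 × 680 = 0.04206752 m
1400 × 0.6541×10⁻⁴ × 0.27 = 0.02472498 m
Δh = 0.0189406 + 0.04206752 + 0.02472498 = 0.0857331 m

Δh ≈ 85.7 mm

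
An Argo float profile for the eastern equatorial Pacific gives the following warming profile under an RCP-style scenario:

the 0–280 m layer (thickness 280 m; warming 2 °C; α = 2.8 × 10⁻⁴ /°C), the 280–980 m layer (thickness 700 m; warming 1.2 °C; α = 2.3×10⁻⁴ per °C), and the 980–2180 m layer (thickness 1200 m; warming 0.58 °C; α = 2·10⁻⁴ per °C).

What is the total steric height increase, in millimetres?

2 × 280 × 2.8×10⁻⁴ = 0.15680 m
1.2 × 700 × 2.3×10⁻⁴ = 0.19320 m
2×10⁻⁴ × 0.58 × 1200 = 0.13920 m
Δh = 0.15680 + 0.19320 + 0.13920 = 0.48920 m

489 mm of thermosteric rise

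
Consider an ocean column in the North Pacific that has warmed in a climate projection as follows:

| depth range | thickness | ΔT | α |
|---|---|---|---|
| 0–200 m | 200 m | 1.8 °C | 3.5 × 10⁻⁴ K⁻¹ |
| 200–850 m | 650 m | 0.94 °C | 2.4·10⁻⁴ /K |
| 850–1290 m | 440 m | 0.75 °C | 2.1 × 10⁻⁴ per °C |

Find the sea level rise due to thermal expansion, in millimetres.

Layer 1: 3.5×10⁻⁴ × 1.8 × 200 = 0.12600 m
Layer 2: 650 × 0.94 × 2.4×10⁻⁴ = 0.14664 m
0.75 × 440 × 2.1×10⁻⁴ = 0.06930 m
Δh = 0.12600 + 0.14664 + 0.06930 = 0.34194 m

Δh = 342 mm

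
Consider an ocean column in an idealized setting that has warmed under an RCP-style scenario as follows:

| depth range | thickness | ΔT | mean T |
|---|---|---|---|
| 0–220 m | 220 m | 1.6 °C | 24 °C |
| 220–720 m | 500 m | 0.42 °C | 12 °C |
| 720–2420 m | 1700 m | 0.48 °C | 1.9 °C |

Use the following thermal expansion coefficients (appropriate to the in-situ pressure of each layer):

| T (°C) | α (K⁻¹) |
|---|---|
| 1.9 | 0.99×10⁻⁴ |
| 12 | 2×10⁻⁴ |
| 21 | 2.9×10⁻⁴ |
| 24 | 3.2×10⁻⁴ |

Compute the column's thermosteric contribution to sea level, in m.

Δh ≈ 0.235 m

Layer 1 at 24 °C → α = 3.2×10⁻⁴ K⁻¹
Layer 2 at 12 °C → α = 2×10⁻⁴ K⁻¹
Layer 3 at 1.9 °C → α = 0.99×10⁻⁴ K⁻¹
3.2×10⁻⁴ × 220 × 1.6 = 0.11264 m
Layer 2: 0.42 × 500 × 2×10⁻⁴ = 0.04200 m
Layer 3: 0.99×10⁻⁴ × 1700 × 0.48 = 0.080784 m
Δh = 0.11264 + 0.04200 + 0.080784 = 0.235424 m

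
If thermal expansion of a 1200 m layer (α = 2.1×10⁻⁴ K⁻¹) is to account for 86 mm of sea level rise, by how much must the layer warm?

about 0.341 °C

ΔT = Δh/(αH) = 0.086 / (2.1×10⁻⁴ × 1200) ≈ 0.3413 °C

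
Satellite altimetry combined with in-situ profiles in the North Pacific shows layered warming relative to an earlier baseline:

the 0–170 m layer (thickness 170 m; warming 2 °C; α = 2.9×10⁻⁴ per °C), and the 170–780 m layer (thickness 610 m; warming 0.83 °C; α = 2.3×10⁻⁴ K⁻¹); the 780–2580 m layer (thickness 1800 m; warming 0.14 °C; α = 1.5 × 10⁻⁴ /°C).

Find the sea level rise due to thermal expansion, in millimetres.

2.9×10⁻⁴ × 170 × 2 = 0.09860 m
170–780 m: 0.83 × 2.3×10⁻⁴ × 610 = 0.116449 m
1800 × 1.5×10⁻⁴ × 0.14 = 0.03780 m
Δh = 0.09860 + 0.116449 + 0.03780 = 0.252849 m

250 mm of thermosteric rise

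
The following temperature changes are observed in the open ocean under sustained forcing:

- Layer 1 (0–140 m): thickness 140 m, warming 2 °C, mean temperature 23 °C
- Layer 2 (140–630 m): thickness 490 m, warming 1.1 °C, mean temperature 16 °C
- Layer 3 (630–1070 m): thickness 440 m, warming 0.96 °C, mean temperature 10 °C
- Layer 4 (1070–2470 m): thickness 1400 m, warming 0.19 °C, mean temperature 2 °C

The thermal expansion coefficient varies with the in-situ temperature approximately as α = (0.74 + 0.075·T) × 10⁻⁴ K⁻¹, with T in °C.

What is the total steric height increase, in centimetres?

Layer 1: α = (0.74 + 0.075×23)×10⁻⁴ = 2.465×10⁻⁴ K⁻¹
Layer 2: α = (0.74 + 0.075×16)×10⁻⁴ = 1.94×10⁻⁴ K⁻¹
Layer 3: α = (0.74 + 0.075×10)×10⁻⁴ = 1.49×10⁻⁴ K⁻¹
Layer 4: α = (0.74 + 0.075×2)×10⁻⁴ = 0.89×10⁻⁴ K⁻¹
0–140 m: 2 × 140 × 2.465×10⁻⁴ = 0.06902 m
Layer 2: 1.1 × 490 × 1.94×10⁻⁴ = 0.104566 m
Layer 3: 440 × 0.96 × 1.49×10⁻⁴ = 0.0629376 m
1400 × 0.89×10⁻⁴ × 0.19 = 0.023674 m
Δh = 0.06902 + 0.104566 + 0.0629376 + 0.023674 = 0.2601976 m

Δh = 26 cm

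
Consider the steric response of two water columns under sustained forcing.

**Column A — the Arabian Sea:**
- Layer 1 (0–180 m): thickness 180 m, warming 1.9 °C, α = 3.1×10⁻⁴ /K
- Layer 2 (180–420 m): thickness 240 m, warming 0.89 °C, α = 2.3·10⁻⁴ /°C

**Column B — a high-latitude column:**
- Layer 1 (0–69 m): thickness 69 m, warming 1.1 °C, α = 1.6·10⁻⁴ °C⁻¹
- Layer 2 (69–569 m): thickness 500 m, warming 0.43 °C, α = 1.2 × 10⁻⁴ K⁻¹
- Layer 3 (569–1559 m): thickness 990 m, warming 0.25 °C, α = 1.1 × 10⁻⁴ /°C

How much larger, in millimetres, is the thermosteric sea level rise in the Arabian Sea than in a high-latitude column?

A 0–180 m: 1.9 × 3.1×10⁻⁴ × 180 = 0.10602 m
A 180–420 m: 2.3×10⁻⁴ × 0.89 × 240 = 0.049128 m
A total: 0.155148 m
B Layer 1: 69 × 1.6×10⁻⁴ × 1.1 = 0.012144 m
B 500 × 1.2×10⁻⁴ × 0.43 = 0.02580 m
B 1.1×10⁻⁴ × 0.25 × 990 = 0.027225 m
B total: 0.065169 m
Difference: 0.155148 − 0.065169 = 0.089979 m

90 mm larger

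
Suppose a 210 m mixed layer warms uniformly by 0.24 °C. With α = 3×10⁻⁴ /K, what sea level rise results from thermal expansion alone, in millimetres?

Δh ≈ 15 mm

Δh = αΔT·H = 3×10⁻⁴ × 0.24 × 210 = 0.01512 m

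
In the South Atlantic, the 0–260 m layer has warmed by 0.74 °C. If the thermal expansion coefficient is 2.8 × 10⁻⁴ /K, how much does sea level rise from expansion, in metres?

Δh = αΔT·H = 2.8×10⁻⁴ × 0.74 × 260 = 0.053872 m

Δh ≈ 0.0539 m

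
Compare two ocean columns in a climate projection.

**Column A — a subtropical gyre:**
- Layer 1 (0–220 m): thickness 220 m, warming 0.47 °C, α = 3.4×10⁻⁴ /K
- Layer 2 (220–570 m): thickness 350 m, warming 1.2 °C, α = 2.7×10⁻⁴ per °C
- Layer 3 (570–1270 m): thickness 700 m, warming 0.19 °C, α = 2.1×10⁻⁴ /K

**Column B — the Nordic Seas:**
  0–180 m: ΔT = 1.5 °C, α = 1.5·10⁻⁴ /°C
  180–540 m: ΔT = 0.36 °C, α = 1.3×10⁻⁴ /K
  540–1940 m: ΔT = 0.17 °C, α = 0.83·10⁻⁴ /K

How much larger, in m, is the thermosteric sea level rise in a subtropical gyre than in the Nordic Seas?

Δh_A − Δh_B ≈ 0.099 m

A 0–220 m: 220 × 0.47 × 3.4×10⁻⁴ = 0.035156 m
A 350 × 2.7×10⁻⁴ × 1.2 = 0.11340 m
A Layer 3: 0.19 × 2.1×10⁻⁴ × 700 = 0.02793 m
A total: 0.176486 m
B Layer 1: 180 × 1.5×10⁻⁴ × 1.5 = 0.04050 m
B 180–540 m: 1.3×10⁻⁴ × 360 × 0.36 = 0.016848 m
B 0.83×10⁻⁴ × 0.17 × 1400 = 0.019754 m
B total: 0.077102 m
Difference: 0.176486 − 0.077102 = 0.099384 m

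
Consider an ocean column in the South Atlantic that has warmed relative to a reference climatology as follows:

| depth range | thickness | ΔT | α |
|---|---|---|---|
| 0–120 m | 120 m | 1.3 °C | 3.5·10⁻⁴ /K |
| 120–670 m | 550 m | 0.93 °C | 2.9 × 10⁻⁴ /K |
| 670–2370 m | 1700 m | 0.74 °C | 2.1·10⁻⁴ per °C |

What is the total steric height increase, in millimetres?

Layer 1: 120 × 1.3 × 3.5×10⁻⁴ = 0.05460 m
120–670 m: 550 × 2.9×10⁻⁴ × 0.93 = 0.148335 m
2.1×10⁻⁴ × 1700 × 0.74 = 0.26418 m
Δh = 0.05460 + 0.148335 + 0.26418 = 0.467115 m

Δh = 470 mm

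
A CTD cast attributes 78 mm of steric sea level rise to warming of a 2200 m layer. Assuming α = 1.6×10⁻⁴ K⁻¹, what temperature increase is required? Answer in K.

ΔT ≈ 0.222 K

ΔT = Δh/(αH) = 0.078 / (1.6×10⁻⁴ × 2200) ≈ 0.2216 K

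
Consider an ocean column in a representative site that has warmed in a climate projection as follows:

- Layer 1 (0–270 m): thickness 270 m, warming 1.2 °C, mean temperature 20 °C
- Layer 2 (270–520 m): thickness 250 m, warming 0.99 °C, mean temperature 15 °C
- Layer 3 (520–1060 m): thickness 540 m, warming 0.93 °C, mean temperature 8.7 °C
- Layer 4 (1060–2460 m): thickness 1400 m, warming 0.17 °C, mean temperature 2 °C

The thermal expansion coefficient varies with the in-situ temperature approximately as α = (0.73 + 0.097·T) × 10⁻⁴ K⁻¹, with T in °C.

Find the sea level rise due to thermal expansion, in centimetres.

about 24.2 cm

Layer 1: α = (0.73 + 0.097×20)×10⁻⁴ = 2.67×10⁻⁴ K⁻¹
Layer 2: α = (0.73 + 0.097×15)×10⁻⁴ = 2.185×10⁻⁴ K⁻¹
Layer 3: α = (0.73 + 0.097×8.7)×10⁻⁴ = 1.5739×10⁻⁴ K⁻¹
Layer 4: α = (0.73 + 0.097×2)×10⁻⁴ = 0.924×10⁻⁴ K⁻¹
0–270 m: 1.2 × 270 × 2.67×10⁻⁴ = 0.086508 m
270–520 m: 0.99 × 250 × 2.185×10⁻⁴ = 0.05407875 m
540 × 0.93 × 1.5739×10⁻⁴ = 0.079041258 m
Layer 4: 0.17 × 0.924×10⁻⁴ × 1400 = 0.0219912 m
Δh = 0.086508 + 0.05407875 + 0.079041258 + 0.0219912 = 0.241619208 m ≈ 24.2 cm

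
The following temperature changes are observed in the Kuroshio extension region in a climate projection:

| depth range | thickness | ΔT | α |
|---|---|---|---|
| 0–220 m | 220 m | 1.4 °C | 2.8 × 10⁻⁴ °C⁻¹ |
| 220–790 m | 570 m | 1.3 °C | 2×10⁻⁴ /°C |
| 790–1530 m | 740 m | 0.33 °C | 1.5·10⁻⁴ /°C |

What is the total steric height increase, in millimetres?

about 271 mm

0–220 m: 2.8×10⁻⁴ × 1.4 × 220 = 0.08624 m
1.3 × 570 × 2×10⁻⁴ = 0.14820 m
790–1530 m: 0.33 × 740 × 1.5×10⁻⁴ = 0.03663 m
Δh = 0.08624 + 0.14820 + 0.03663 = 0.27107 m ≈ 271 mm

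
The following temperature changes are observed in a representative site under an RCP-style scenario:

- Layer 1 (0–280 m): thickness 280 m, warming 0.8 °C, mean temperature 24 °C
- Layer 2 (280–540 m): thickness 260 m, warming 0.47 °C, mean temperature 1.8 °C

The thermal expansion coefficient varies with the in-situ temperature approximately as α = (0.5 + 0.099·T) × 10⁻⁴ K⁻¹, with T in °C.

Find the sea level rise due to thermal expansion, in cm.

7.3 cm

Layer 1: α = (0.5 + 0.099×24)×10⁻⁴ = 2.876×10⁻⁴ K⁻¹
Layer 2: α = (0.5 + 0.099×1.8)×10⁻⁴ = 0.6782×10⁻⁴ K⁻¹
Layer 1: 2.876×10⁻⁴ × 0.8 × 280 = 0.0644224 m
260 × 0.47 × 0.6782×10⁻⁴ = 0.008287604 m
Δh = 0.0644224 + 0.008287604 = 0.072710004 m ≈ 7.3 cm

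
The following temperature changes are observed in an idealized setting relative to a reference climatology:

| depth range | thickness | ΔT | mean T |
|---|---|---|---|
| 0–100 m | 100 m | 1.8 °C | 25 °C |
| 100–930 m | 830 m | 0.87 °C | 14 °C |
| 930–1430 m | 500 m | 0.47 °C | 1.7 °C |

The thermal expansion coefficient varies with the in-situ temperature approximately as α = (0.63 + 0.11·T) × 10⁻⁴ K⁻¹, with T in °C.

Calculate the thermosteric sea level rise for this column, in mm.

Δh ≈ 237 mm

Layer 1: α = (0.63 + 0.11×25)×10⁻⁴ = 3.38×10⁻⁴ K⁻¹
Layer 2: α = (0.63 + 0.11×14)×10⁻⁴ = 2.17×10⁻⁴ K⁻¹
Layer 3: α = (0.63 + 0.11×1.7)×10⁻⁴ = 0.817×10⁻⁴ K⁻¹
0–100 m: 3.38×10⁻⁴ × 100 × 1.8 = 0.06084 m
830 × 2.17×10⁻⁴ × 0.87 = 0.1566957 m
Layer 3: 0.817×10⁻⁴ × 500 × 0.47 = 0.0191995 m
Δh = 0.06084 + 0.1566957 + 0.0191995 = 0.2367352 m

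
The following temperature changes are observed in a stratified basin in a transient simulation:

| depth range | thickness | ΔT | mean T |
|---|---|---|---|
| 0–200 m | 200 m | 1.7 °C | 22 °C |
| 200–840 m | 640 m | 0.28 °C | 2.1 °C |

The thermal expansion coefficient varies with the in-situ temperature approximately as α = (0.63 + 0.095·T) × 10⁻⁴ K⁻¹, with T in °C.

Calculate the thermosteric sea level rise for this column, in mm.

Δh ≈ 107 mm

Layer 1: α = (0.63 + 0.095×22)×10⁻⁴ = 2.72×10⁻⁴ K⁻¹
Layer 2: α = (0.63 + 0.095×2.1)×10⁻⁴ = 0.8295×10⁻⁴ K⁻¹
2.72×10⁻⁴ × 200 × 1.7 = 0.09248 m
200–840 m: 0.28 × 640 × 0.8295×10⁻⁴ = 0.01486464 m
Δh = 0.09248 + 0.01486464 = 0.10734464 m ≈ 107 mm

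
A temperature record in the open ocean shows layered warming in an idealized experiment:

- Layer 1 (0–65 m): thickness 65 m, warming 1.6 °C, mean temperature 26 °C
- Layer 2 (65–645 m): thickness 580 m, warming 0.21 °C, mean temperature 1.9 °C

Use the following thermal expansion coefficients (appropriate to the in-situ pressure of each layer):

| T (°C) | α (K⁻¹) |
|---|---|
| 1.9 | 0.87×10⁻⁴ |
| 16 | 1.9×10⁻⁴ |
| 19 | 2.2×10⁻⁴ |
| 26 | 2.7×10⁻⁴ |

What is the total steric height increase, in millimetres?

about 39 mm

Layer 1 at 26 °C → α = 2.7×10⁻⁴ K⁻¹
Layer 2 at 1.9 °C → α = 0.87×10⁻⁴ K⁻¹
Layer 1: 65 × 1.6 × 2.7×10⁻⁴ = 0.02808 m
Layer 2: 580 × 0.21 × 0.87×10⁻⁴ = 0.0105966 m
Δh = 0.02808 + 0.0105966 = 0.0386766 m ≈ 39 mm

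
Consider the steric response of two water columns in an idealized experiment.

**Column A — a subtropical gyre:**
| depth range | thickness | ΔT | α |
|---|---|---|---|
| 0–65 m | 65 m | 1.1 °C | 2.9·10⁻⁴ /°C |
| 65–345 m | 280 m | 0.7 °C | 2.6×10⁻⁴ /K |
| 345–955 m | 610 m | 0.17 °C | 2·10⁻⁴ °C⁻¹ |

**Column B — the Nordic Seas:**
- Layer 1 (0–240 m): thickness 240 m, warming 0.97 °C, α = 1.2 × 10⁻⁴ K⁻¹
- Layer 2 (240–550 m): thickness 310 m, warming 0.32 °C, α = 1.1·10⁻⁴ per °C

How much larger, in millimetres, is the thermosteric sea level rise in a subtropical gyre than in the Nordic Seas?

A Layer 1: 2.9×10⁻⁴ × 1.1 × 65 = 0.020735 m
A Layer 2: 2.6×10⁻⁴ × 280 × 0.7 = 0.05096 m
A 345–955 m: 2×10⁻⁴ × 610 × 0.17 = 0.02074 m
A total: 0.092435 m
B 1.2×10⁻⁴ × 240 × 0.97 = 0.027936 m
B Layer 2: 310 × 1.1×10⁻⁴ × 0.32 = 0.010912 m
B total: 0.038848 m
Difference: 0.092435 − 0.038848 = 0.053587 m

54 mm larger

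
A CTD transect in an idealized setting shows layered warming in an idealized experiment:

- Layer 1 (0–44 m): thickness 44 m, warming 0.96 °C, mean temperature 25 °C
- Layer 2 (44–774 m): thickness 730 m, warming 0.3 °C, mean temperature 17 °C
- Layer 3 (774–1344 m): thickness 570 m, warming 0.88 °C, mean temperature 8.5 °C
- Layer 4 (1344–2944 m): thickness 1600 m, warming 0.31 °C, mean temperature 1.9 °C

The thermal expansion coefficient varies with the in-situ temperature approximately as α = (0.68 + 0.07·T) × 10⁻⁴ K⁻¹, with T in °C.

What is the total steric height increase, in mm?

155 mm of thermosteric rise

Layer 1: α = (0.68 + 0.07×25)×10⁻⁴ = 2.43×10⁻⁴ K⁻¹
Layer 2: α = (0.68 + 0.07×17)×10⁻⁴ = 1.87×10⁻⁴ K⁻¹
Layer 3: α = (0.68 + 0.07×8.5)×10⁻⁴ = 1.275×10⁻⁴ K⁻¹
Layer 4: α = (0.68 + 0.07×1.9)×10⁻⁴ = 0.813×10⁻⁴ K⁻¹
0.96 × 44 × 2.43×10⁻⁴ = 0.01026432 m
730 × 0.3 × 1.87×10⁻⁴ = 0.040953 m
774–1344 m: 570 × 0.88 × 1.275×10⁻⁴ = 0.063954 m
1344–2944 m: 0.813×10⁻⁴ × 0.31 × 1600 = 0.0403248 m
Δh = 0.01026432 + 0.040953 + 0.063954 + 0.0403248 = 0.15549612 m ≈ 155 mm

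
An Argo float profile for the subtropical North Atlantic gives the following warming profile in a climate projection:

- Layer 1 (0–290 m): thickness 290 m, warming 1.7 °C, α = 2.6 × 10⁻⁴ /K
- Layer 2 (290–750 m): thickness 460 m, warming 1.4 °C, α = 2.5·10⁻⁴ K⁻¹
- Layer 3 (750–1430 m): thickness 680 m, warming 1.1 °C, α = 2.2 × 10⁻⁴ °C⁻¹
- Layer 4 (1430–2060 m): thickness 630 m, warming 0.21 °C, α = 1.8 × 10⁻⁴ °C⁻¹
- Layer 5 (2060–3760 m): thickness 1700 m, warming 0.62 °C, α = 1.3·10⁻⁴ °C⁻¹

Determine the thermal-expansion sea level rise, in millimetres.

1.7 × 2.6×10⁻⁴ × 290 = 0.12818 m
Layer 2: 460 × 1.4 × 2.5×10⁻⁴ = 0.16100 m
Layer 3: 1.1 × 680 × 2.2×10⁻⁴ = 0.16456 m
1430–2060 m: 1.8×10⁻⁴ × 630 × 0.21 = 0.023814 m
Layer 5: 0.62 × 1.3×10⁻⁴ × 1700 = 0.13702 m
Δh = 0.12818 + 0.16100 + 0.16456 + 0.023814 + 0.13702 = 0.614574 m ≈ 615 mm

Δh ≈ 615 mm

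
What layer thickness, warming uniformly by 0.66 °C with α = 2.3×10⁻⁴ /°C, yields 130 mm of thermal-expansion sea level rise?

H = Δh/(αΔT) = 0.13 / (2.3×10⁻⁴ × 0.66) ≈ 856.4 m

H ≈ 856 m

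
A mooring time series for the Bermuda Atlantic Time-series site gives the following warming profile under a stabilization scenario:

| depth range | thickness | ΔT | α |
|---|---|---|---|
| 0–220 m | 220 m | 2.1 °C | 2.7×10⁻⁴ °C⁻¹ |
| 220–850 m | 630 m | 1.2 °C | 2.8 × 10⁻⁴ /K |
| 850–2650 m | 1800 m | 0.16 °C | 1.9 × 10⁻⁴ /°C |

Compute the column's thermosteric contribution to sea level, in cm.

Δh = 39 cm

2.7×10⁻⁴ × 2.1 × 220 = 0.12474 m
220–850 m: 630 × 1.2 × 2.8×10⁻⁴ = 0.21168 m
1.9×10⁻⁴ × 0.16 × 1800 = 0.05472 m
Δh = 0.12474 + 0.21168 + 0.05472 = 0.39114 m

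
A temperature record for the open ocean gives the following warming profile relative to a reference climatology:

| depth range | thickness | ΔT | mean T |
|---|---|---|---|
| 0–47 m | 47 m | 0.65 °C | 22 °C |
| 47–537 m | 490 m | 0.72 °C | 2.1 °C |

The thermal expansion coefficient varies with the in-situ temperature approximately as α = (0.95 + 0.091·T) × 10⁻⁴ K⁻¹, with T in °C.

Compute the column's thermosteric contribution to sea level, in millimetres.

Δh = 49 mm

Layer 1: α = (0.95 + 0.091×22)×10⁻⁴ = 2.952×10⁻⁴ K⁻¹
Layer 2: α = (0.95 + 0.091×2.1)×10⁻⁴ = 1.1411×10⁻⁴ K⁻¹
Layer 1: 0.65 × 47 × 2.952×10⁻⁴ = 0.00901836 m
47–537 m: 490 × 0.72 × 1.1411×10⁻⁴ = 0.040258008 m
Δh = 0.00901836 + 0.040258008 = 0.049276368 m ≈ 49 mm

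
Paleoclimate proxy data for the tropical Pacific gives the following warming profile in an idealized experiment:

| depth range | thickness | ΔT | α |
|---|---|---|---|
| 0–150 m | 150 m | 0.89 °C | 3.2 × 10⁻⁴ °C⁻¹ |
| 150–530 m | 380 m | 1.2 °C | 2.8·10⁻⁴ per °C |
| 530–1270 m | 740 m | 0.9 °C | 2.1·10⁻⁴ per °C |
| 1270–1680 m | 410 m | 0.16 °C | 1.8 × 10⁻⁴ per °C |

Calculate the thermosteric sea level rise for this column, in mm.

150 × 3.2×10⁻⁴ × 0.89 = 0.04272 m
Layer 2: 1.2 × 380 × 2.8×10⁻⁴ = 0.12768 m
0.9 × 2.1×10⁻⁴ × 740 = 0.13986 m
1270–1680 m: 410 × 0.16 × 1.8×10⁻⁴ = 0.011808 m
Δh = 0.04272 + 0.12768 + 0.13986 + 0.011808 = 0.322068 m ≈ 322 mm

Δh ≈ 322 mm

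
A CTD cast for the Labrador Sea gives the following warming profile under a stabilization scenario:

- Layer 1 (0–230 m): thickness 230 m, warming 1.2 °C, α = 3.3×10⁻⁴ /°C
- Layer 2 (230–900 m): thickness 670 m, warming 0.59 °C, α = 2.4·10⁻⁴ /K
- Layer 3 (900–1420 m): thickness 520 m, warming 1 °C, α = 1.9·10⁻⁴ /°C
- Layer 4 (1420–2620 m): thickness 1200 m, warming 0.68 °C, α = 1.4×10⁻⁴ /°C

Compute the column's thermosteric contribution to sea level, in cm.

0–230 m: 3.3×10⁻⁴ × 230 × 1.2 = 0.09108 m
Layer 2: 0.59 × 670 × 2.4×10⁻⁴ = 0.094872 m
1.9×10⁻⁴ × 1 × 520 = 0.09880 m
Layer 4: 1200 × 1.4×10⁻⁴ × 0.68 = 0.11424 m
Δh = 0.09108 + 0.094872 + 0.09880 + 0.11424 = 0.398992 m

about 40 cm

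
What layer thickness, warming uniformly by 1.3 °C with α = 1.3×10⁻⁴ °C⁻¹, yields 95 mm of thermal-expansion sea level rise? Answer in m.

H = Δh/(αΔT) = 0.095 / (1.3×10⁻⁴ × 1.3) ≈ 562.1 m

about 560 m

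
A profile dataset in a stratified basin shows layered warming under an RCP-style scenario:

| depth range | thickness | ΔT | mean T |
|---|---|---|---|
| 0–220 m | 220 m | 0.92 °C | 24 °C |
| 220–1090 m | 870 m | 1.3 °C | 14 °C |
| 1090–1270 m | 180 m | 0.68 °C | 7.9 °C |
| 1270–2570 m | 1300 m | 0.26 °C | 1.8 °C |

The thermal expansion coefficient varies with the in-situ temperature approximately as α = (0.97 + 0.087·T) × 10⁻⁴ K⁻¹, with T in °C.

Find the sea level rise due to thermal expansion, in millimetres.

368 mm of thermosteric rise

Layer 1: α = (0.97 + 0.087×24)×10⁻⁴ = 3.058×10⁻⁴ K⁻¹
Layer 2: α = (0.97 + 0.087×14)×10⁻⁴ = 2.188×10⁻⁴ K⁻¹
Layer 3: α = (0.97 + 0.087×7.9)×10⁻⁴ = 1.6573×10⁻⁴ K⁻¹
Layer 4: α = (0.97 + 0.087×1.8)×10⁻⁴ = 1.1266×10⁻⁴ K⁻¹
Layer 1: 3.058×10⁻⁴ × 220 × 0.92 = 0.06189392 m
870 × 1.3 × 2.188×10⁻⁴ = 0.2474628 m
1090–1270 m: 0.68 × 1.6573×10⁻⁴ × 180 = 0.020285352 m
1270–2570 m: 1300 × 1.1266×10⁻⁴ × 0.26 = 0.03807908 m
Δh = 0.06189392 + 0.2474628 + 0.020285352 + 0.03807908 = 0.367721152 m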